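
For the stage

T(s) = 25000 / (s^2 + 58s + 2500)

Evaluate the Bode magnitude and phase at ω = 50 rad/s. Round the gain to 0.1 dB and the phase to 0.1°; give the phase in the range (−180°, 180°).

At s = jω = j50:
quadratic: (j50)² + 58·j50 + 2500 = 0 + j2900 → |·| ≈ 2900, ∠ ≈ 90.00°
|T| = 25000 / 2900 ≈ 8.6207
Gain = 20 log₁₀(8.6207) ≈ 18.71 dB
∠T = 0.00° − 90.00° = -90.00°

18.7 dB, -90.0°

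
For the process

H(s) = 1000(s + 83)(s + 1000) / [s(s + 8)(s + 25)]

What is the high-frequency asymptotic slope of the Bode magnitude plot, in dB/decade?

Each pole contributes −20 dB/decade at high frequency; each zero contributes +20 dB/decade.
Net: 2 zero(s) − 3 pole(s) → -20 dB/decade.

-20 dB/decade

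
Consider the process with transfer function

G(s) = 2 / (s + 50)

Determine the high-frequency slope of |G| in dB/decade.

Each pole contributes −20 dB/decade at high frequency; each zero contributes +20 dB/decade.
Net: 0 zero(s) − 1 pole(s) → -20 dB/decade.

-20 dB/decade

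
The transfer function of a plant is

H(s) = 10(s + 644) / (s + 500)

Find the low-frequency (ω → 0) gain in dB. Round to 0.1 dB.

H(0) = 10·644 / (500) = 12.88
20 log₁₀(12.88) ≈ 22.20 dB

22.2 dB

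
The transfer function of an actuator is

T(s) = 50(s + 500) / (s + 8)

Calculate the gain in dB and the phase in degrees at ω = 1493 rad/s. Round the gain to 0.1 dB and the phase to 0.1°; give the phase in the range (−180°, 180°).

At s = jω = j1493:
zero (s+500): 500 + j1493 → |·| = √(500²+1493²) = √2479049 ≈ 1574.5, ∠ = arctan(1493/500) ≈ 71.48°
pole (s+8): 8 + j1493 → |·| = √(8²+1493²) = √2229113 ≈ 1493, ∠ = arctan(1493/8) ≈ 89.69°
|T| = 50 · 1574.5 / 1493 ≈ 52.729
Gain = 20 log₁₀(52.729) ≈ 34.44 dB
∠T = 71.48° − 89.69° = -18.21°

34.4 dB, -18.2°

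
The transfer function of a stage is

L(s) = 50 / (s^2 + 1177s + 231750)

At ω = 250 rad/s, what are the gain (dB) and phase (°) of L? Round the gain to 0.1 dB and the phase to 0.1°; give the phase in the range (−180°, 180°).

Substitute s = j250:
Numerator: 50 = 50 + j0
Denominator: (j250)^2 + 1177(j250) + 231750 = 169250 + j294250
|N| = √(50² + 0²) ≈ 50, ∠N ≈ 0.00°
|D| = √(169250² + 294250²) ≈ 3.3945e+05, ∠D ≈ 60.09°
|L| = 50 / 3.3945e+05 ≈ 0.0001473
Gain = 20 log₁₀(0.0001473) ≈ -76.64 dB
∠L = 0.00° − 60.09° = -60.09°

-76.6 dB, -60.1°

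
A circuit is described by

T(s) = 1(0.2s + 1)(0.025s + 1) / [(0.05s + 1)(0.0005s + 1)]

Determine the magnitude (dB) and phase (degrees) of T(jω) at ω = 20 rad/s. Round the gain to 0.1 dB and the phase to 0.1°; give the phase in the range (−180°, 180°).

10.3 dB, 57.0°

At ω = 20 rad/s:
zero (1 + j20·0.2) = 1 + j4 → |·| ≈ 4.1231, ∠ ≈ 75.96°
zero (1 + j20·0.025) = 1 + j0.5 → |·| ≈ 1.118, ∠ ≈ 26.57°
pole (1 + j20·0.05) = 1 + j1 → |·| ≈ 1.4142, ∠ ≈ 45.00°
pole (1 + j20·0.0005) = 1 + j0.01 → |·| ≈ 1, ∠ ≈ 0.57°
|T| = 1 · 4.1231 · 1.118 / (1.4142 · 1) ≈ 3.2595
Gain = 20 log₁₀(3.2595) ≈ 10.26 dB
∠T = (75.96° + 26.57°) − (45.00° + 0.57°) = 56.96°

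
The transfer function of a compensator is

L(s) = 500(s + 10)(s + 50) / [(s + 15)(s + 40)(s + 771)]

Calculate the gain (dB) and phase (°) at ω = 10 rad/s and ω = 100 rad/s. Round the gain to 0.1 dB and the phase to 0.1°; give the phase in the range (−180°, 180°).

ω = 10: -4.0 dB, 7.8°; ω = 100: -3.6 dB, -9.3°

At s = jω = j10:
zero (s+10): 10 + j10 → |·| = √(10²+10²) = √200 ≈ 14.142, ∠ = arctan(10/10) ≈ 45.00°
zero (s+50): 50 + j10 → |·| = √(50²+10²) = √2600 ≈ 50.99, ∠ = arctan(10/50) ≈ 11.31°
pole (s+15): 15 + j10 → |·| = √(15²+10²) = √325 ≈ 18.028, ∠ = arctan(10/15) ≈ 33.69°
pole (s+40): 40 + j10 → |·| = √(40²+10²) = √1700 ≈ 41.231, ∠ = arctan(10/40) ≈ 14.04°
pole (s+771): 771 + j10 → |·| = √(771²+10²) = √594541 ≈ 771.06, ∠ = arctan(10/771) ≈ 0.74°
|L| = 500 · 721.1 / 5.7314e+05 ≈ 0.62908
Gain = 20 log₁₀(0.62908) ≈ -4.03 dB
∠L = 56.31° − 48.47° = 7.84°

At s = jω = j100:
zero (s+10): 10 + j100 → |·| = √(10²+100²) = √10100 ≈ 100.5, ∠ = arctan(100/10) ≈ 84.29°
zero (s+50): 50 + j100 → |·| = √(50²+100²) = √12500 ≈ 111.8, ∠ = arctan(100/50) ≈ 63.43°
pole (s+15): 15 + j100 → |·| = √(15²+100²) = √10225 ≈ 101.12, ∠ = arctan(100/15) ≈ 81.47°
pole (s+40): 40 + j100 → |·| = √(40²+100²) = √11600 ≈ 107.7, ∠ = arctan(100/40) ≈ 68.20°
pole (s+771): 771 + j100 → |·| = √(771²+100²) = √604441 ≈ 777.46, ∠ = arctan(100/771) ≈ 7.39°
|L| = 500 · 11236 / 8.467e+06 ≈ 0.66352
Gain = 20 log₁₀(0.66352) ≈ -3.56 dB
∠L = 147.72° − 157.06° = -9.34°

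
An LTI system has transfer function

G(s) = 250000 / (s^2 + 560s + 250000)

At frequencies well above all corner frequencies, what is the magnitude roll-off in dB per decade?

-40 dB/decade

Each pole contributes −20 dB/decade at high frequency; each zero contributes +20 dB/decade.
Net: 0 zero(s) − 2 pole(s) → -40 dB/decade.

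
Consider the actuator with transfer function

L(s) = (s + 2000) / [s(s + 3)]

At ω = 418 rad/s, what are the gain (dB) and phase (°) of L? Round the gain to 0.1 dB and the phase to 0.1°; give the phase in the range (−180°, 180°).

-38.6 dB, -167.8°

At s = jω = j418:
zero (s+2000): 2000 + j418 → |·| = √(2000²+418²) = √4174724 ≈ 2043.2, ∠ = arctan(418/2000) ≈ 11.80°
pole (s+3): 3 + j418 → |·| = √(3²+418²) = √174733 ≈ 418.01, ∠ = arctan(418/3) ≈ 89.59°
pole at origin: |s| = 418, ∠ = 90.00° (in denominator)
|L| = 1 · 2043.2 / 1.7473e+05 ≈ 0.011693
Gain = 20 log₁₀(0.011693) ≈ -38.64 dB
∠L = 11.80° − 179.59° = -167.79°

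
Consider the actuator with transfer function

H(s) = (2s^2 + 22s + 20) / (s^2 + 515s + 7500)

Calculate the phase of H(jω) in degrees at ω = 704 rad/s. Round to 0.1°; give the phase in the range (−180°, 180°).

Substitute s = j704:
Numerator: 2(j704)^2 + 22(j704) + 20 = -991212 + j15488
Denominator: (j704)^2 + 515(j704) + 7500 = -488116 + j362560
|N| = √(991212² + 15488²) ≈ 9.9133e+05, ∠N ≈ 179.10°
|D| = √(488116² + 362560²) ≈ 6.0804e+05, ∠D ≈ 143.40°
∠H = 179.10° − 143.40° = 35.70°

35.7°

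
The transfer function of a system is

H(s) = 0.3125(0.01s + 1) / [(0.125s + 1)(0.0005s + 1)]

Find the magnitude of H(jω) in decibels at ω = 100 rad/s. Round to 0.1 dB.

At ω = 100 rad/s:
zero (1 + j100·0.01) = 1 + j1 → |·| ≈ 1.4142, ∠ ≈ 45.00°
pole (1 + j100·0.125) = 1 + j12.5 → |·| ≈ 12.54, ∠ ≈ 85.43°
pole (1 + j100·0.0005) = 1 + j0.05 → |·| ≈ 1.0012, ∠ ≈ 2.86°
|H| = 0.3125 · 1.4142 / (12.54 · 1.0012) ≈ 0.0352
Gain = 20 log₁₀(0.0352) ≈ -29.07 dB

-29.1 dB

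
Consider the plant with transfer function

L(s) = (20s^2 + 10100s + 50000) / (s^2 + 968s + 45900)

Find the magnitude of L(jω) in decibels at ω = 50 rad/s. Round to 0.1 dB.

17.8 dB

Substitute s = j50:
Numerator: 20(j50)^2 + 10100(j50) + 50000 = 0 + j505000
Denominator: (j50)^2 + 968(j50) + 45900 = 43400 + j48400
|N| = √(0² + 505000²) ≈ 5.05e+05, ∠N ≈ 90.00°
|D| = √(43400² + 48400²) ≈ 65009, ∠D ≈ 48.12°
|L| = 5.05e+05 / 65009 ≈ 7.7682
Gain = 20 log₁₀(7.7682) ≈ 17.81 dB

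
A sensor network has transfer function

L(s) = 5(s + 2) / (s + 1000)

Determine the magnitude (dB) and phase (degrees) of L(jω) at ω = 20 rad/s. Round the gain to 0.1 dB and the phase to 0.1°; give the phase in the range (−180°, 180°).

-20.0 dB, 83.1°

At s = jω = j20:
zero (s+2): 2 + j20 → |·| = √(2²+20²) = √404 ≈ 20.1, ∠ = arctan(20/2) ≈ 84.29°
pole (s+1000): 1000 + j20 → |·| = √(1000²+20²) = √1000400 ≈ 1000.2, ∠ = arctan(20/1000) ≈ 1.15°
|L| = 5 · 20.1 / 1000.2 ≈ 0.10048
Gain = 20 log₁₀(0.10048) ≈ -19.96 dB
∠L = 84.29° − 1.15° = 83.14°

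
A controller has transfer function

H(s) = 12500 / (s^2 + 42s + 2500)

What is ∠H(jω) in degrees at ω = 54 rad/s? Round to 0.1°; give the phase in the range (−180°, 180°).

At s = jω = j54:
quadratic: (j54)² + 42·j54 + 2500 = -416 + j2268 → |·| ≈ 2305.8, ∠ ≈ 100.39°
∠H = 0.00° − 100.39° = -100.39°

-100.4°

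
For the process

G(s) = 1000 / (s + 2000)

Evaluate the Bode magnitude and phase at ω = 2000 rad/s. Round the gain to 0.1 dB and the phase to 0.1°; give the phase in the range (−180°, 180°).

At s = jω = j2000:
pole (s+2000): 2000 + j2000 → |·| = √(2000²+2000²) = √8000000 ≈ 2828.4, ∠ = arctan(2000/2000) ≈ 45.00°
|G| = 1000 / 2828.4 ≈ 0.35356
Gain = 20 log₁₀(0.35356) ≈ -9.03 dB
∠G = 0.00° − 45.00° = -45.00°

-9.0 dB, -45.0°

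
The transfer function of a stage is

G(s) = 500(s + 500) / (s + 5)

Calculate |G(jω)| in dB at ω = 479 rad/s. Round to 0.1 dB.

57.2 dB

At s = jω = j479:
zero (s+500): 500 + j479 → |·| = √(500²+479²) = √479441 ≈ 692.42, ∠ = arctan(479/500) ≈ 43.77°
pole (s+5): 5 + j479 → |·| = √(5²+479²) = √229466 ≈ 479.03, ∠ = arctan(479/5) ≈ 89.40°
|G| = 500 · 692.42 / 479.03 ≈ 722.73
Gain = 20 log₁₀(722.73) ≈ 57.18 dB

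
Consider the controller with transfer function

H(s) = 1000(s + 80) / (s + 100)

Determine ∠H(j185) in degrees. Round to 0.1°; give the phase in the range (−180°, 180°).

At s = jω = j185:
zero (s+80): 80 + j185 → |·| = √(80²+185²) = √40625 ≈ 201.56, ∠ = arctan(185/80) ≈ 66.61°
pole (s+100): 100 + j185 → |·| = √(100²+185²) = √44225 ≈ 210.3, ∠ = arctan(185/100) ≈ 61.61°
∠H = 66.61° − 61.61° = 5.00°

5.0°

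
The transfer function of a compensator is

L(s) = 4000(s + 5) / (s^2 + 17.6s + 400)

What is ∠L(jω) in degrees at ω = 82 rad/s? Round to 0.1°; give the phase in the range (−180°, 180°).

-80.6°

At s = jω = j82:
zero (s+5): 5 + j82 → |·| = √(5²+82²) = √6749 ≈ 82.152, ∠ = arctan(82/5) ≈ 86.51°
quadratic: (j82)² + 17.6·j82 + 400 = -6324 + j1443.2 → |·| ≈ 6486.6, ∠ ≈ 167.14°
∠L = 86.51° − 167.14° = -80.63°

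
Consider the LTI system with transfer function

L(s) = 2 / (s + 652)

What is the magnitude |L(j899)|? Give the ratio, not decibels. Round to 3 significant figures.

Substitute s = j899:
Numerator: 2 = 2 + j0
Denominator: (j899) + 652 = 652 + j899
|N| = √(2² + 0²) ≈ 2, ∠N ≈ 0.00°
|D| = √(652² + 899²) ≈ 1110.5, ∠D ≈ 54.05°
|L| = 2 / 1110.5 ≈ 0.001801

0.00180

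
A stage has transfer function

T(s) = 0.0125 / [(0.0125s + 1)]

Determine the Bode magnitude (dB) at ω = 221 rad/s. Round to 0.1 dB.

At ω = 221 rad/s:
pole (1 + j221·0.0125) = 1 + j2.7625 → |·| ≈ 2.9379, ∠ ≈ 70.10°
|T| = 0.0125 · 1 / (2.9379) ≈ 0.0042547
Gain = 20 log₁₀(0.0042547) ≈ -47.42 dB

-47.4 dB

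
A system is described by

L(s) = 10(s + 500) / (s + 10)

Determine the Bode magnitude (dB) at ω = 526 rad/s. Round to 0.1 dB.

At s = jω = j526:
zero (s+500): 500 + j526 → |·| = √(500²+526²) = √526676 ≈ 725.72, ∠ = arctan(526/500) ≈ 46.45°
pole (s+10): 10 + j526 → |·| = √(10²+526²) = √276776 ≈ 526.1, ∠ = arctan(526/10) ≈ 88.91°
|L| = 10 · 725.72 / 526.1 ≈ 13.794
Gain = 20 log₁₀(13.794) ≈ 22.79 dB

22.8 dB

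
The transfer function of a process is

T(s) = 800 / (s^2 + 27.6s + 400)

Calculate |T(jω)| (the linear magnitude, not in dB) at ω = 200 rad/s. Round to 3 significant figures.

0.0200

At s = jω = j200:
quadratic: (j200)² + 27.6·j200 + 400 = -39600 + j5520 → |·| ≈ 39983, ∠ ≈ 172.06°
|T| = 800 / 39983 ≈ 0.020009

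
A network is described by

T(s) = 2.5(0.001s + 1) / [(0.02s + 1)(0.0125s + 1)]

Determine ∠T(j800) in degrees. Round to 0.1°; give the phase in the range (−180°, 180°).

At ω = 800 rad/s:
zero (1 + j800·0.001) = 1 + j0.8 → |·| ≈ 1.2806, ∠ ≈ 38.66°
pole (1 + j800·0.02) = 1 + j16 → |·| ≈ 16.031, ∠ ≈ 86.42°
pole (1 + j800·0.0125) = 1 + j10 → |·| ≈ 10.05, ∠ ≈ 84.29°
∠T = (38.66°) − (86.42° + 84.29°) = -132.05°

-132.1°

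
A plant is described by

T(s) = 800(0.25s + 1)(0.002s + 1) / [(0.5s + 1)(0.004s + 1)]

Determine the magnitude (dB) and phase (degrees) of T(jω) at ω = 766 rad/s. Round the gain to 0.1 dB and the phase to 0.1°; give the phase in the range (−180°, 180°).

At ω = 766 rad/s:
zero (1 + j766·0.25) = 1 + j191.5 → |·| ≈ 191.5, ∠ ≈ 89.70°
zero (1 + j766·0.002) = 1 + j1.532 → |·| ≈ 1.8295, ∠ ≈ 56.87°
pole (1 + j766·0.5) = 1 + j383 → |·| ≈ 383, ∠ ≈ 89.85°
pole (1 + j766·0.004) = 1 + j3.064 → |·| ≈ 3.2231, ∠ ≈ 71.92°
|T| = 800 · 191.5 · 1.8295 / (383 · 3.2231) ≈ 227.05
Gain = 20 log₁₀(227.05) ≈ 47.12 dB
∠T = (89.70° + 56.87°) − (89.85° + 71.92°) = -15.20°

47.1 dB, -15.2°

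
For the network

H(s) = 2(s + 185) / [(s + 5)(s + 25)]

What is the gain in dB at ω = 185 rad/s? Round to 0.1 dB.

At s = jω = j185:
zero (s+185): 185 + j185 → |·| = √(185²+185²) = √68450 ≈ 261.63, ∠ = arctan(185/185) ≈ 45.00°
pole (s+5): 5 + j185 → |·| = √(5²+185²) = √34250 ≈ 185.07, ∠ = arctan(185/5) ≈ 88.45°
pole (s+25): 25 + j185 → |·| = √(25²+185²) = √34850 ≈ 186.68, ∠ = arctan(185/25) ≈ 82.30°
|H| = 2 · 261.63 / 34549 ≈ 0.015145
Gain = 20 log₁₀(0.015145) ≈ -36.39 dB

-36.4 dB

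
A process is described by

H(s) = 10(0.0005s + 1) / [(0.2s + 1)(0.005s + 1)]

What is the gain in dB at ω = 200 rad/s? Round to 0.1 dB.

At ω = 200 rad/s:
zero (1 + j200·0.0005) = 1 + j0.1 → |·| ≈ 1.005, ∠ ≈ 5.71°
pole (1 + j200·0.2) = 1 + j40 → |·| ≈ 40.012, ∠ ≈ 88.57°
pole (1 + j200·0.005) = 1 + j1 → |·| ≈ 1.4142, ∠ ≈ 45.00°
|H| = 10 · 1.005 / (40.012 · 1.4142) ≈ 0.17761
Gain = 20 log₁₀(0.17761) ≈ -15.01 dB

-15.0 dB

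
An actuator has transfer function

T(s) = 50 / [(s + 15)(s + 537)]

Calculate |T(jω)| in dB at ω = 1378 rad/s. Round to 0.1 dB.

At s = jω = j1378:
pole (s+15): 15 + j1378 → |·| = √(15²+1378²) = √1899109 ≈ 1378.1, ∠ = arctan(1378/15) ≈ 89.38°
pole (s+537): 537 + j1378 → |·| = √(537²+1378²) = √2187253 ≈ 1478.9, ∠ = arctan(1378/537) ≈ 68.71°
|T| = 50 / 2.0381e+06 ≈ 2.4533e-05
Gain = 20 log₁₀(2.4533e-05) ≈ -92.20 dB

-92.2 dB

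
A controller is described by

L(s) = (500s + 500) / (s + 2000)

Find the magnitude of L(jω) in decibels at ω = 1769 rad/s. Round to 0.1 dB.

Substitute s = j1769:
Numerator: 500(j1769) + 500 = 500 + j884500
Denominator: (j1769) + 2000 = 2000 + j1769
|N| = √(500² + 884500²) ≈ 8.845e+05, ∠N ≈ 89.97°
|D| = √(2000² + 1769²) ≈ 2670.1, ∠D ≈ 41.49°
|L| = 8.845e+05 / 2670.1 ≈ 331.26
Gain = 20 log₁₀(331.26) ≈ 50.40 dB

50.4 dB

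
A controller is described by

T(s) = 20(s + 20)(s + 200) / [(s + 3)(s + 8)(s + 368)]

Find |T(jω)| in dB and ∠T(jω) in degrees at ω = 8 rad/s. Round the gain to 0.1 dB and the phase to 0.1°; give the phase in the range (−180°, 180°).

At s = jω = j8:
zero (s+20): 20 + j8 → |·| = √(20²+8²) = √464 ≈ 21.541, ∠ = arctan(8/20) ≈ 21.80°
zero (s+200): 200 + j8 → |·| = √(200²+8²) = √40064 ≈ 200.16, ∠ = arctan(8/200) ≈ 2.29°
pole (s+3): 3 + j8 → |·| = √(3²+8²) = √73 ≈ 8.544, ∠ = arctan(8/3) ≈ 69.44°
pole (s+8): 8 + j8 → |·| = √(8²+8²) = √128 ≈ 11.314, ∠ = arctan(8/8) ≈ 45.00°
pole (s+368): 368 + j8 → |·| = √(368²+8²) = √135488 ≈ 368.09, ∠ = arctan(8/368) ≈ 1.25°
|T| = 20 · 4311.6 / 35582 ≈ 2.4235
Gain = 20 log₁₀(2.4235) ≈ 7.69 dB
∠T = 24.09° − 115.69° = -91.60°

7.7 dB, -91.6°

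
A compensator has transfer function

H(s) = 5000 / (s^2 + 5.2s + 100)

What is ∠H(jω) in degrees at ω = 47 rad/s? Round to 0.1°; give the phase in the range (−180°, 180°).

At s = jω = j47:
quadratic: (j47)² + 5.2·j47 + 100 = -2109 + j244.4 → |·| ≈ 2123.1, ∠ ≈ 173.39°
∠H = 0.00° − 173.39° = -173.39°

-173.4°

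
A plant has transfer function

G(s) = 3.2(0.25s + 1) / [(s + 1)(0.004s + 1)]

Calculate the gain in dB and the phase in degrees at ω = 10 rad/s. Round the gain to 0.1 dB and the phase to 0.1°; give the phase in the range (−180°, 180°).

-1.3 dB, -18.4°

At ω = 10 rad/s:
zero (1 + j10·0.25) = 1 + j2.5 → |·| ≈ 2.6926, ∠ ≈ 68.20°
pole (1 + j10·1) = 1 + j10 → |·| ≈ 10.05, ∠ ≈ 84.29°
pole (1 + j10·0.004) = 1 + j0.04 → |·| ≈ 1.0008, ∠ ≈ 2.29°
|G| = 3.2 · 2.6926 / (10.05 · 1.0008) ≈ 0.85666
Gain = 20 log₁₀(0.85666) ≈ -1.34 dB
∠G = (68.20°) − (84.29° + 2.29°) = -18.38°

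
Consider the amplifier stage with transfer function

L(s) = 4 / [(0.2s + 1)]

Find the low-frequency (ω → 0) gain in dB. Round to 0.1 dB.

L(0) = 4 · 1 / 1 = 4
20 log₁₀(4) ≈ 12.04 dB

12.0 dB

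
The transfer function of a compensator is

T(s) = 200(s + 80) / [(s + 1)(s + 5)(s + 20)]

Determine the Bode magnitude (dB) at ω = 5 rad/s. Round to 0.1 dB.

At s = jω = j5:
zero (s+80): 80 + j5 → |·| = √(80²+5²) = √6425 ≈ 80.156, ∠ = arctan(5/80) ≈ 3.58°
pole (s+1): 1 + j5 → |·| = √(1²+5²) = √26 ≈ 5.099, ∠ = arctan(5/1) ≈ 78.69°
pole (s+5): 5 + j5 → |·| = √(5²+5²) = √50 ≈ 7.0711, ∠ = arctan(5/5) ≈ 45.00°
pole (s+20): 20 + j5 → |·| = √(20²+5²) = √425 ≈ 20.616, ∠ = arctan(5/20) ≈ 14.04°
|T| = 200 · 80.156 / 743.32 ≈ 21.567
Gain = 20 log₁₀(21.567) ≈ 26.68 dB

26.7 dB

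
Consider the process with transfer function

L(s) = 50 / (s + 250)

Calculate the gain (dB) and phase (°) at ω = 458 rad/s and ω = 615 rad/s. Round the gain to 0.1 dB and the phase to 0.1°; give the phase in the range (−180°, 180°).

ω = 458: -20.4 dB, -61.4°; ω = 615: -22.5 dB, -67.9°

At s = jω = j458:
pole (s+250): 250 + j458 → |·| = √(250²+458²) = √272264 ≈ 521.79, ∠ = arctan(458/250) ≈ 61.37°
|L| = 50 / 521.79 ≈ 0.095824
Gain = 20 log₁₀(0.095824) ≈ -20.37 dB
∠L = 0.00° − 61.37° = -61.37°

At s = jω = j615:
pole (s+250): 250 + j615 → |·| = √(250²+615²) = √440725 ≈ 663.87, ∠ = arctan(615/250) ≈ 67.88°
|L| = 50 / 663.87 ≈ 0.075316
Gain = 20 log₁₀(0.075316) ≈ -22.46 dB
∠L = 0.00° − 67.88° = -67.88°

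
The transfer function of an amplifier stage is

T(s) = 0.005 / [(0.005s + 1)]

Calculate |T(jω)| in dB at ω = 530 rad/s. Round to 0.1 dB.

-55.1 dB

At ω = 530 rad/s:
pole (1 + j530·0.005) = 1 + j2.65 → |·| ≈ 2.8324, ∠ ≈ 69.33°
|T| = 0.005 · 1 / (2.8324) ≈ 0.0017653
Gain = 20 log₁₀(0.0017653) ≈ -55.06 dB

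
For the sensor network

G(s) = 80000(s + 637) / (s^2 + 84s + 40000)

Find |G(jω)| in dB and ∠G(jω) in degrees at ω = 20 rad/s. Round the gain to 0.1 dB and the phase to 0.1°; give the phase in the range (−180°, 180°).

62.2 dB, -0.6°

At s = jω = j20:
zero (s+637): 637 + j20 → |·| = √(637²+20²) = √406169 ≈ 637.31, ∠ = arctan(20/637) ≈ 1.80°
quadratic: (j20)² + 84·j20 + 40000 = 39600 + j1680 → |·| ≈ 39636, ∠ ≈ 2.43°
|G| = 80000 · 637.31 / 39636 ≈ 1286.3
Gain = 20 log₁₀(1286.3) ≈ 62.19 dB
∠G = 1.80° − 2.43° = -0.63°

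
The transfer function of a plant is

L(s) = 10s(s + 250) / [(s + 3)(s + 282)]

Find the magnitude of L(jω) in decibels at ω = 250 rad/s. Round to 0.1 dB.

19.4 dB

At s = jω = j250:
zero (s+250): 250 + j250 → |·| = √(250²+250²) = √125000 ≈ 353.55, ∠ = arctan(250/250) ≈ 45.00°
zero at origin: s = j250 → |·| = 250, ∠ = 90.00°
pole (s+3): 3 + j250 → |·| = √(3²+250²) = √62509 ≈ 250.02, ∠ = arctan(250/3) ≈ 89.31°
pole (s+282): 282 + j250 → |·| = √(282²+250²) = √142024 ≈ 376.86, ∠ = arctan(250/282) ≈ 41.56°
|L| = 10 · 88388 / 94223 ≈ 9.3807
Gain = 20 log₁₀(9.3807) ≈ 19.44 dB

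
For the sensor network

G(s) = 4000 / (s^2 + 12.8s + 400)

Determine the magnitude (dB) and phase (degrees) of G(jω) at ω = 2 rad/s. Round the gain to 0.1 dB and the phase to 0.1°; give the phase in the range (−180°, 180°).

At s = jω = j2:
quadratic: (j2)² + 12.8·j2 + 400 = 396 + j25.6 → |·| ≈ 396.83, ∠ ≈ 3.70°
|G| = 4000 / 396.83 ≈ 10.08
Gain = 20 log₁₀(10.08) ≈ 20.07 dB
∠G = 0.00° − 3.70° = -3.70°

20.1 dB, -3.7°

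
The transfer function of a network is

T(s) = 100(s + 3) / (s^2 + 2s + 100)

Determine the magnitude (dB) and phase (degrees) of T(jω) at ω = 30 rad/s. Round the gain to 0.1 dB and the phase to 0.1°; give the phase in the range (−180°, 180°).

11.5 dB, -91.4°

At s = jω = j30:
zero (s+3): 3 + j30 → |·| = √(3²+30²) = √909 ≈ 30.15, ∠ = arctan(30/3) ≈ 84.29°
quadratic: (j30)² + 2·j30 + 100 = -800 + j60 → |·| ≈ 802.25, ∠ ≈ 175.71°
|T| = 100 · 30.15 / 802.25 ≈ 3.7582
Gain = 20 log₁₀(3.7582) ≈ 11.50 dB
∠T = 84.29° − 175.71° = -91.42°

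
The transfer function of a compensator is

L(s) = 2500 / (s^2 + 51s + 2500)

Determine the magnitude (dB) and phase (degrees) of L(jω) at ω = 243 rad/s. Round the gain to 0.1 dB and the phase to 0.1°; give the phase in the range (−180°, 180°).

At s = jω = j243:
quadratic: (j243)² + 51·j243 + 2500 = -56549 + j12393 → |·| ≈ 57891, ∠ ≈ 167.64°
|L| = 2500 / 57891 ≈ 0.043185
Gain = 20 log₁₀(0.043185) ≈ -27.29 dB
∠L = 0.00° − 167.64° = -167.64°

-27.3 dB, -167.6°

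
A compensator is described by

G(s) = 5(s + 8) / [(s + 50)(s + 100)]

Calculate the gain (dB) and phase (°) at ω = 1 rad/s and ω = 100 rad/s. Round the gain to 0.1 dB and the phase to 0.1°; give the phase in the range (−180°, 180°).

ω = 1: -41.9 dB, 5.4°; ω = 100: -30.0 dB, -23.0°

At s = jω = j1:
zero (s+8): 8 + j1 → |·| = √(8²+1²) = √65 ≈ 8.0623, ∠ = arctan(1/8) ≈ 7.13°
pole (s+50): 50 + j1 → |·| = √(50²+1²) = √2501 ≈ 50.01, ∠ = arctan(1/50) ≈ 1.15°
pole (s+100): 100 + j1 → |·| = √(100²+1²) = √10001 ≈ 100, ∠ = arctan(1/100) ≈ 0.57°
|G| = 5 · 8.0623 / 5001 ≈ 0.0080607
Gain = 20 log₁₀(0.0080607) ≈ -41.87 dB
∠G = 7.13° − 1.72° = 5.41°

At s = jω = j100:
zero (s+8): 8 + j100 → |·| = √(8²+100²) = √10064 ≈ 100.32, ∠ = arctan(100/8) ≈ 85.43°
pole (s+50): 50 + j100 → |·| = √(50²+100²) = √12500 ≈ 111.8, ∠ = arctan(100/50) ≈ 63.43°
pole (s+100): 100 + j100 → |·| = √(100²+100²) = √20000 ≈ 141.42, ∠ = arctan(100/100) ≈ 45.00°
|G| = 5 · 100.32 / 15811 ≈ 0.031725
Gain = 20 log₁₀(0.031725) ≈ -29.97 dB
∠G = 85.43° − 108.43° = -23.00°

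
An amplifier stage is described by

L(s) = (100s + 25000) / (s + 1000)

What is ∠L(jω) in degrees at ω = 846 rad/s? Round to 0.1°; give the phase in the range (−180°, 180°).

Substitute s = j846:
Numerator: 100(j846) + 25000 = 25000 + j84600
Denominator: (j846) + 1000 = 1000 + j846
|N| = √(25000² + 84600²) ≈ 88217, ∠N ≈ 73.54°
|D| = √(1000² + 846²) ≈ 1309.9, ∠D ≈ 40.23°
∠L = 73.54° − 40.23° = 33.31°

33.3°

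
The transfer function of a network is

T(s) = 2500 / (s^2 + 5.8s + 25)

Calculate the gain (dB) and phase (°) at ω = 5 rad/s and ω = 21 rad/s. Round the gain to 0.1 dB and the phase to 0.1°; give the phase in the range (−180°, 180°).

At s = jω = j5:
quadratic: (j5)² + 5.8·j5 + 25 = 0 + j29 → |·| ≈ 29, ∠ ≈ 90.00°
|T| = 2500 / 29 ≈ 86.207
Gain = 20 log₁₀(86.207) ≈ 38.71 dB
∠T = 0.00° − 90.00° = -90.00°

At s = jω = j21:
quadratic: (j21)² + 5.8·j21 + 25 = -416 + j121.8 → |·| ≈ 433.46, ∠ ≈ 163.68°
|T| = 2500 / 433.46 ≈ 5.7675
Gain = 20 log₁₀(5.7675) ≈ 15.22 dB
∠T = 0.00° − 163.68° = -163.68°

ω = 5: 38.7 dB, -90.0°; ω = 21: 15.2 dB, -163.7°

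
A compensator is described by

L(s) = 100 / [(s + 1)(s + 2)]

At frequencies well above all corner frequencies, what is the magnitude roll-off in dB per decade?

Each pole contributes −20 dB/decade at high frequency; each zero contributes +20 dB/decade.
Net: 0 zero(s) − 2 pole(s) → -40 dB/decade.

-40 dB/decade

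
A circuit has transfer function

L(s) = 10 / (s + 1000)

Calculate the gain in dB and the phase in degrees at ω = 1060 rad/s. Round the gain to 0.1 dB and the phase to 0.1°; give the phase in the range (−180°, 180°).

-43.3 dB, -46.7°

At s = jω = j1060:
pole (s+1000): 1000 + j1060 → |·| = √(1000²+1060²) = √2123600 ≈ 1457.3, ∠ = arctan(1060/1000) ≈ 46.67°
|L| = 10 / 1457.3 ≈ 0.006862
Gain = 20 log₁₀(0.006862) ≈ -43.27 dB
∠L = 0.00° − 46.67° = -46.67°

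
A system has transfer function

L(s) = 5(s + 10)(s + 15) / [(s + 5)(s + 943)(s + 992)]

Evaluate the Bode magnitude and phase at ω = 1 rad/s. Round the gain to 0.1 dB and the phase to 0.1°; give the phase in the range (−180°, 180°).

At s = jω = j1:
zero (s+10): 10 + j1 → |·| = √(10²+1²) = √101 ≈ 10.05, ∠ = arctan(1/10) ≈ 5.71°
zero (s+15): 15 + j1 → |·| = √(15²+1²) = √226 ≈ 15.033, ∠ = arctan(1/15) ≈ 3.81°
pole (s+5): 5 + j1 → |·| = √(5²+1²) = √26 ≈ 5.099, ∠ = arctan(1/5) ≈ 11.31°
pole (s+943): 943 + j1 → |·| = √(943²+1²) = √889250 ≈ 943, ∠ = arctan(1/943) ≈ 0.06°
pole (s+992): 992 + j1 → |·| = √(992²+1²) = √984065 ≈ 992, ∠ = arctan(1/992) ≈ 0.06°
|L| = 5 · 151.08 / 4.7699e+06 ≈ 0.00015837
Gain = 20 log₁₀(0.00015837) ≈ -76.01 dB
∠L = 9.52° − 11.43° = -1.91°

-76.0 dB, -1.9°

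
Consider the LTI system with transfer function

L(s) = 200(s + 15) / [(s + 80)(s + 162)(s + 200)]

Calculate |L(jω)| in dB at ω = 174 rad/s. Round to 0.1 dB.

-50.8 dB

At s = jω = j174:
zero (s+15): 15 + j174 → |·| = √(15²+174²) = √30501 ≈ 174.65, ∠ = arctan(174/15) ≈ 85.07°
pole (s+80): 80 + j174 → |·| = √(80²+174²) = √36676 ≈ 191.51, ∠ = arctan(174/80) ≈ 65.31°
pole (s+162): 162 + j174 → |·| = √(162²+174²) = √56520 ≈ 237.74, ∠ = arctan(174/162) ≈ 47.05°
pole (s+200): 200 + j174 → |·| = √(200²+174²) = √70276 ≈ 265.1, ∠ = arctan(174/200) ≈ 41.02°
|L| = 200 · 174.65 / 1.207e+07 ≈ 0.002894
Gain = 20 log₁₀(0.002894) ≈ -50.77 dB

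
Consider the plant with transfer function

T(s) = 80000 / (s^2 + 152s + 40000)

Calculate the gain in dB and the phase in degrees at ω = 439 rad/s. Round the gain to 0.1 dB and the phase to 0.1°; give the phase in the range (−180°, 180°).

-6.4 dB, -156.4°

At s = jω = j439:
quadratic: (j439)² + 152·j439 + 40000 = -152721 + j66728 → |·| ≈ 1.6666e+05, ∠ ≈ 156.40°
|T| = 80000 / 1.6666e+05 ≈ 0.48002
Gain = 20 log₁₀(0.48002) ≈ -6.37 dB
∠T = 0.00° − 156.40° = -156.40°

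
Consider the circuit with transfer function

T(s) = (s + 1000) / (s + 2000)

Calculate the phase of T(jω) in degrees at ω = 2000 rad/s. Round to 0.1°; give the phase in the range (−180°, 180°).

Substitute s = j2000:
Numerator: (j2000) + 1000 = 1000 + j2000
Denominator: (j2000) + 2000 = 2000 + j2000
|N| = √(1000² + 2000²) ≈ 2236.1, ∠N ≈ 63.43°
|D| = √(2000² + 2000²) ≈ 2828.4, ∠D ≈ 45.00°
∠T = 63.43° − 45.00° = 18.43°

18.4°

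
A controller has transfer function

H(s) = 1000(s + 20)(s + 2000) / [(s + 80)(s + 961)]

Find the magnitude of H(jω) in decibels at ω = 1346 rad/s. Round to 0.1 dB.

At s = jω = j1346:
zero (s+20): 20 + j1346 → |·| = √(20²+1346²) = √1812116 ≈ 1346.1, ∠ = arctan(1346/20) ≈ 89.15°
zero (s+2000): 2000 + j1346 → |·| = √(2000²+1346²) = √5811716 ≈ 2410.8, ∠ = arctan(1346/2000) ≈ 33.94°
pole (s+80): 80 + j1346 → |·| = √(80²+1346²) = √1818116 ≈ 1348.4, ∠ = arctan(1346/80) ≈ 86.60°
pole (s+961): 961 + j1346 → |·| = √(961²+1346²) = √2735237 ≈ 1653.9, ∠ = arctan(1346/961) ≈ 54.47°
|H| = 1000 · 3.2452e+06 / 2.2301e+06 ≈ 1455.2
Gain = 20 log₁₀(1455.2) ≈ 63.26 dB

63.3 dB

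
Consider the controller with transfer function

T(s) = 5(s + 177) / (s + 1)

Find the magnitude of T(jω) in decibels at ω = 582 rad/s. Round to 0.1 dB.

14.4 dB

At s = jω = j582:
zero (s+177): 177 + j582 → |·| = √(177²+582²) = √370053 ≈ 608.32, ∠ = arctan(582/177) ≈ 73.08°
pole (s+1): 1 + j582 → |·| = √(1²+582²) = √338725 ≈ 582, ∠ = arctan(582/1) ≈ 89.90°
|T| = 5 · 608.32 / 582 ≈ 5.2261
Gain = 20 log₁₀(5.2261) ≈ 14.36 dB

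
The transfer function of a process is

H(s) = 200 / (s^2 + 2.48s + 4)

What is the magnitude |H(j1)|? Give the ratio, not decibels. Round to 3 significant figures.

At s = jω = j1:
quadratic: (j1)² + 2.48·j1 + 4 = 3 + j2.48 → |·| ≈ 3.8924, ∠ ≈ 39.58°
|H| = 200 / 3.8924 ≈ 51.382

51.4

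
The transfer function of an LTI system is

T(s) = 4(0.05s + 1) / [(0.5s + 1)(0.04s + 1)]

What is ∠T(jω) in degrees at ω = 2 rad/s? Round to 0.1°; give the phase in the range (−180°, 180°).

-43.9°

At ω = 2 rad/s:
zero (1 + j2·0.05) = 1 + j0.1 → |·| ≈ 1.005, ∠ ≈ 5.71°
pole (1 + j2·0.5) = 1 + j1 → |·| ≈ 1.4142, ∠ ≈ 45.00°
pole (1 + j2·0.04) = 1 + j0.08 → |·| ≈ 1.0032, ∠ ≈ 4.57°
∠T = (5.71°) − (45.00° + 4.57°) = -43.86°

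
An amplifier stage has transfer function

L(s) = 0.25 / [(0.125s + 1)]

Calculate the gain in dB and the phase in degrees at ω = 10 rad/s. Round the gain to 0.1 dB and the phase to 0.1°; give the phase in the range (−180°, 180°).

At ω = 10 rad/s:
pole (1 + j10·0.125) = 1 + j1.25 → |·| ≈ 1.6008, ∠ ≈ 51.34°
|L| = 0.25 · 1 / (1.6008) ≈ 0.15617
Gain = 20 log₁₀(0.15617) ≈ -16.13 dB
∠L = (0°) − (51.34°) = -51.34°

-16.1 dB, -51.3°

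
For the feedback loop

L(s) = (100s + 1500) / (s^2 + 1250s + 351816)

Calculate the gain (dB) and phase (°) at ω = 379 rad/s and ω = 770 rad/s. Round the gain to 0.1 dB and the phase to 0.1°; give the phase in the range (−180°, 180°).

Substitute s = j379:
Numerator: 100(j379) + 1500 = 1500 + j37900
Denominator: (j379)^2 + 1250(j379) + 351816 = 208175 + j473750
|N| = √(1500² + 37900²) ≈ 37930, ∠N ≈ 87.73°
|D| = √(208175² + 473750²) ≈ 5.1747e+05, ∠D ≈ 66.28°
|L| = 37930 / 5.1747e+05 ≈ 0.073299
Gain = 20 log₁₀(0.073299) ≈ -22.70 dB
∠L = 87.73° − 66.28° = 21.45°

Substitute s = j770:
Numerator: 100(j770) + 1500 = 1500 + j77000
Denominator: (j770)^2 + 1250(j770) + 351816 = -241084 + j962500
|N| = √(1500² + 77000²) ≈ 77015, ∠N ≈ 88.88°
|D| = √(241084² + 962500²) ≈ 9.9223e+05, ∠D ≈ 104.06°
|L| = 77015 / 9.9223e+05 ≈ 0.077618
Gain = 20 log₁₀(0.077618) ≈ -22.20 dB
∠L = 88.88° − 104.06° = -15.18°

ω = 379: -22.7 dB, 21.5°; ω = 770: -22.2 dB, -15.2°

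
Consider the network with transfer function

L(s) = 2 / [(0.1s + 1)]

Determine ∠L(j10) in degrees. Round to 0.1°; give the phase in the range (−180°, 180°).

At ω = 10 rad/s:
pole (1 + j10·0.1) = 1 + j1 → |·| ≈ 1.4142, ∠ ≈ 45.00°
∠L = (0°) − (45.00°) = -45.00°

-45.0°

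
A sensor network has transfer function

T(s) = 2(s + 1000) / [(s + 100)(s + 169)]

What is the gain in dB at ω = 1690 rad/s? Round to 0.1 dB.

At s = jω = j1690:
zero (s+1000): 1000 + j1690 → |·| = √(1000²+1690²) = √3856100 ≈ 1963.7, ∠ = arctan(1690/1000) ≈ 59.39°
pole (s+100): 100 + j1690 → |·| = √(100²+1690²) = √2866100 ≈ 1693, ∠ = arctan(1690/100) ≈ 86.61°
pole (s+169): 169 + j1690 → |·| = √(169²+1690²) = √2884661 ≈ 1698.4, ∠ = arctan(1690/169) ≈ 84.29°
|T| = 2 · 1963.7 / 2.8754e+06 ≈ 0.0013659
Gain = 20 log₁₀(0.0013659) ≈ -57.29 dB

-57.3 dB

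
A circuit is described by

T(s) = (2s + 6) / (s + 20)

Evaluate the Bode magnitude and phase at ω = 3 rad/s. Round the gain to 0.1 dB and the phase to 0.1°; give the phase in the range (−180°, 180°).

-7.5 dB, 36.5°

Substitute s = j3:
Numerator: 2(j3) + 6 = 6 + j6
Denominator: (j3) + 20 = 20 + j3
|N| = √(6² + 6²) ≈ 8.4853, ∠N ≈ 45.00°
|D| = √(20² + 3²) ≈ 20.224, ∠D ≈ 8.53°
|T| = 8.4853 / 20.224 ≈ 0.41957
Gain = 20 log₁₀(0.41957) ≈ -7.54 dB
∠T = 45.00° − 8.53° = 36.47°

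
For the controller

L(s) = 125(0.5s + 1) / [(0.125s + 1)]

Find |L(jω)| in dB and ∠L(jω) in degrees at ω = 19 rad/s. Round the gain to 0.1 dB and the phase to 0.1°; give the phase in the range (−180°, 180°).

At ω = 19 rad/s:
zero (1 + j19·0.5) = 1 + j9.5 → |·| ≈ 9.5525, ∠ ≈ 83.99°
pole (1 + j19·0.125) = 1 + j2.375 → |·| ≈ 2.5769, ∠ ≈ 67.17°
|L| = 125 · 9.5525 / (2.5769) ≈ 463.37
Gain = 20 log₁₀(463.37) ≈ 53.32 dB
∠L = (83.99°) − (67.17°) = 16.82°

53.3 dB, 16.8°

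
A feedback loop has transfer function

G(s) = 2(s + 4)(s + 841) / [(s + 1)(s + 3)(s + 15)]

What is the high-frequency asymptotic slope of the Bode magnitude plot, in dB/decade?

-20 dB/decade

Each pole contributes −20 dB/decade at high frequency; each zero contributes +20 dB/decade.
Net: 2 zero(s) − 3 pole(s) → -20 dB/decade.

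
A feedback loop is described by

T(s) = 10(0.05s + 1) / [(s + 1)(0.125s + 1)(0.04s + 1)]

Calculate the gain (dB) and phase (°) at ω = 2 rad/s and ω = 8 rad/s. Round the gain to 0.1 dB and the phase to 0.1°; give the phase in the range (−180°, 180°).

At ω = 2 rad/s:
zero (1 + j2·0.05) = 1 + j0.1 → |·| ≈ 1.005, ∠ ≈ 5.71°
pole (1 + j2·1) = 1 + j2 → |·| ≈ 2.2361, ∠ ≈ 63.43°
pole (1 + j2·0.125) = 1 + j0.25 → |·| ≈ 1.0308, ∠ ≈ 14.04°
pole (1 + j2·0.04) = 1 + j0.08 → |·| ≈ 1.0032, ∠ ≈ 4.57°
|T| = 10 · 1.005 / (2.2361 · 1.0308 · 1.0032) ≈ 4.3462
Gain = 20 log₁₀(4.3462) ≈ 12.76 dB
∠T = (5.71°) − (63.43° + 14.04° + 4.57°) = -76.33°

At ω = 8 rad/s:
zero (1 + j8·0.05) = 1 + j0.4 → |·| ≈ 1.077, ∠ ≈ 21.80°
pole (1 + j8·1) = 1 + j8 → |·| ≈ 8.0623, ∠ ≈ 82.87°
pole (1 + j8·0.125) = 1 + j1 → |·| ≈ 1.4142, ∠ ≈ 45.00°
pole (1 + j8·0.04) = 1 + j0.32 → |·| ≈ 1.05, ∠ ≈ 17.74°
|T| = 10 · 1.077 / (8.0623 · 1.4142 · 1.05) ≈ 0.89961
Gain = 20 log₁₀(0.89961) ≈ -0.92 dB
∠T = (21.80°) − (82.87° + 45.00° + 17.74°) = -123.81°

ω = 2: 12.8 dB, -76.3°; ω = 8: -0.9 dB, -123.8°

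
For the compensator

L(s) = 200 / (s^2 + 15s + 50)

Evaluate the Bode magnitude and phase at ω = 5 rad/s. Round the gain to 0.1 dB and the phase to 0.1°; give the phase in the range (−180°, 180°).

8.1 dB, -71.6°

Substitute s = j5:
Numerator: 200 = 200 + j0
Denominator: (j5)^2 + 15(j5) + 50 = 25 + j75
|N| = √(200² + 0²) ≈ 200, ∠N ≈ 0.00°
|D| = √(25² + 75²) ≈ 79.057, ∠D ≈ 71.57°
|L| = 200 / 79.057 ≈ 2.5298
Gain = 20 log₁₀(2.5298) ≈ 8.06 dB
∠L = 0.00° − 71.57° = -71.57°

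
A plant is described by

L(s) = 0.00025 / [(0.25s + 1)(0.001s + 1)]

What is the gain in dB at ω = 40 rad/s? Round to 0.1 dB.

-92.1 dB

At ω = 40 rad/s:
pole (1 + j40·0.25) = 1 + j10 → |·| ≈ 10.05, ∠ ≈ 84.29°
pole (1 + j40·0.001) = 1 + j0.04 → |·| ≈ 1.0008, ∠ ≈ 2.29°
|L| = 0.00025 · 1 / (10.05 · 1.0008) ≈ 2.4856e-05
Gain = 20 log₁₀(2.4856e-05) ≈ -92.09 dB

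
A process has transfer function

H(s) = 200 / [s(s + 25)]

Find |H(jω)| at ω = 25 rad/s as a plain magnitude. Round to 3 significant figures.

0.226

At s = jω = j25:
pole (s+25): 25 + j25 → |·| = √(25²+25²) = √1250 ≈ 35.355, ∠ = arctan(25/25) ≈ 45.00°
pole at origin: |s| = 25, ∠ = 90.00° (in denominator)
|H| = 200 / 883.87 ≈ 0.22628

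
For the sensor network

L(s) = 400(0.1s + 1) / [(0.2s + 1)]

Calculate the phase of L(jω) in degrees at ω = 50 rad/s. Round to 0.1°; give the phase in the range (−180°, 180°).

At ω = 50 rad/s:
zero (1 + j50·0.1) = 1 + j5 → |·| ≈ 5.099, ∠ ≈ 78.69°
pole (1 + j50·0.2) = 1 + j10 → |·| ≈ 10.05, ∠ ≈ 84.29°
∠L = (78.69°) − (84.29°) = -5.60°

-5.6°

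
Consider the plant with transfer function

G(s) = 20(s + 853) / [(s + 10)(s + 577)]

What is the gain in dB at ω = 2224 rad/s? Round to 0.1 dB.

At s = jω = j2224:
zero (s+853): 853 + j2224 → |·| = √(853²+2224²) = √5673785 ≈ 2382, ∠ = arctan(2224/853) ≈ 69.02°
pole (s+10): 10 + j2224 → |·| = √(10²+2224²) = √4946276 ≈ 2224, ∠ = arctan(2224/10) ≈ 89.74°
pole (s+577): 577 + j2224 → |·| = √(577²+2224²) = √5279105 ≈ 2297.6, ∠ = arctan(2224/577) ≈ 75.46°
|G| = 20 · 2382 / 5.1099e+06 ≈ 0.0093231
Gain = 20 log₁₀(0.0093231) ≈ -40.61 dB

-40.6 dB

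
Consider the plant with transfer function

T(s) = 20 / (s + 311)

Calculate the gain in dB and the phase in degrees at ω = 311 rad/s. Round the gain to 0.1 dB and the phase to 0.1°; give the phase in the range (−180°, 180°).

-26.8 dB, -45.0°

At s = jω = j311:
pole (s+311): 311 + j311 → |·| = √(311²+311²) = √193442 ≈ 439.82, ∠ = arctan(311/311) ≈ 45.00°
|T| = 20 / 439.82 ≈ 0.045473
Gain = 20 log₁₀(0.045473) ≈ -26.84 dB
∠T = 0.00° − 45.00° = -45.00°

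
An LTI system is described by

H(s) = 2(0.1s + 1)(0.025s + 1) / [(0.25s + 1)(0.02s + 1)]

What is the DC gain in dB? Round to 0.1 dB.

H(0) = 2 · 1 / 1 = 2
20 log₁₀(2) ≈ 6.02 dB

6.0 dB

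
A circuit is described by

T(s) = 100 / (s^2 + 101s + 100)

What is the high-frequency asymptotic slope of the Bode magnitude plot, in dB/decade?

-40 dB/decade

Each pole contributes −20 dB/decade at high frequency; each zero contributes +20 dB/decade.
Net: 0 zero(s) − 2 pole(s) → -40 dB/decade.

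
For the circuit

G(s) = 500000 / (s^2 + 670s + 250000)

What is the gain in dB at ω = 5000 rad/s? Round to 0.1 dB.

At s = jω = j5000:
quadratic: (j5000)² + 670·j5000 + 250000 = -24750000 + j3350000 → |·| ≈ 2.4976e+07, ∠ ≈ 172.29°
|G| = 500000 / 2.4976e+07 ≈ 0.020019
Gain = 20 log₁₀(0.020019) ≈ -33.97 dB

-34.0 dB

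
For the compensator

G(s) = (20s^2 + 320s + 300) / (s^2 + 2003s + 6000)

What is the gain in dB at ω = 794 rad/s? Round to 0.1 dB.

17.4 dB

Substitute s = j794:
Numerator: 20(j794)^2 + 320(j794) + 300 = -12608420 + j254080
Denominator: (j794)^2 + 2003(j794) + 6000 = -624436 + j1590382
|N| = √(12608420² + 254080²) ≈ 1.2611e+07, ∠N ≈ 178.85°
|D| = √(624436² + 1590382²) ≈ 1.7086e+06, ∠D ≈ 111.44°
|G| = 1.2611e+07 / 1.7086e+06 ≈ 7.3809
Gain = 20 log₁₀(7.3809) ≈ 17.36 dB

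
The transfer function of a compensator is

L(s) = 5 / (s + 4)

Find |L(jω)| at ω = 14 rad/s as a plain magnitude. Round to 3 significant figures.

0.343

At s = jω = j14:
pole (s+4): 4 + j14 → |·| = √(4²+14²) = √212 ≈ 14.56, ∠ = arctan(14/4) ≈ 74.05°
|L| = 5 / 14.56 ≈ 0.34341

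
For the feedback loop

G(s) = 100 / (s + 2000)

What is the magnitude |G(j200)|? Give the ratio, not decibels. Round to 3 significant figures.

At s = jω = j200:
pole (s+2000): 2000 + j200 → |·| = √(2000²+200²) = √4040000 ≈ 2010, ∠ = arctan(200/2000) ≈ 5.71°
|G| = 100 / 2010 ≈ 0.049751

0.0498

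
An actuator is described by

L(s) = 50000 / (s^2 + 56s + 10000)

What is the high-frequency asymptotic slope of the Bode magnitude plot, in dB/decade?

-40 dB/decade

Each pole contributes −20 dB/decade at high frequency; each zero contributes +20 dB/decade.
Net: 0 zero(s) − 2 pole(s) → -40 dB/decade.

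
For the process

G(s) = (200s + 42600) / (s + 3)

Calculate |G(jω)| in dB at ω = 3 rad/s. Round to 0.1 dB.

80.0 dB

Substitute s = j3:
Numerator: 200(j3) + 42600 = 42600 + j600
Denominator: (j3) + 3 = 3 + j3
|N| = √(42600² + 600²) ≈ 42604, ∠N ≈ 0.81°
|D| = √(3² + 3²) ≈ 4.2426, ∠D ≈ 45.00°
|G| = 42604 / 4.2426 ≈ 10042
Gain = 20 log₁₀(10042) ≈ 80.04 dB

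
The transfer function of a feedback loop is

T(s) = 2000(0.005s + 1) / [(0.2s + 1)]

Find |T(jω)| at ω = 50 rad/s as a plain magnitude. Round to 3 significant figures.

205

At ω = 50 rad/s:
zero (1 + j50·0.005) = 1 + j0.25 → |·| ≈ 1.0308, ∠ ≈ 14.04°
pole (1 + j50·0.2) = 1 + j10 → |·| ≈ 10.05, ∠ ≈ 84.29°
|T| = 2000 · 1.0308 / (10.05) ≈ 205.13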